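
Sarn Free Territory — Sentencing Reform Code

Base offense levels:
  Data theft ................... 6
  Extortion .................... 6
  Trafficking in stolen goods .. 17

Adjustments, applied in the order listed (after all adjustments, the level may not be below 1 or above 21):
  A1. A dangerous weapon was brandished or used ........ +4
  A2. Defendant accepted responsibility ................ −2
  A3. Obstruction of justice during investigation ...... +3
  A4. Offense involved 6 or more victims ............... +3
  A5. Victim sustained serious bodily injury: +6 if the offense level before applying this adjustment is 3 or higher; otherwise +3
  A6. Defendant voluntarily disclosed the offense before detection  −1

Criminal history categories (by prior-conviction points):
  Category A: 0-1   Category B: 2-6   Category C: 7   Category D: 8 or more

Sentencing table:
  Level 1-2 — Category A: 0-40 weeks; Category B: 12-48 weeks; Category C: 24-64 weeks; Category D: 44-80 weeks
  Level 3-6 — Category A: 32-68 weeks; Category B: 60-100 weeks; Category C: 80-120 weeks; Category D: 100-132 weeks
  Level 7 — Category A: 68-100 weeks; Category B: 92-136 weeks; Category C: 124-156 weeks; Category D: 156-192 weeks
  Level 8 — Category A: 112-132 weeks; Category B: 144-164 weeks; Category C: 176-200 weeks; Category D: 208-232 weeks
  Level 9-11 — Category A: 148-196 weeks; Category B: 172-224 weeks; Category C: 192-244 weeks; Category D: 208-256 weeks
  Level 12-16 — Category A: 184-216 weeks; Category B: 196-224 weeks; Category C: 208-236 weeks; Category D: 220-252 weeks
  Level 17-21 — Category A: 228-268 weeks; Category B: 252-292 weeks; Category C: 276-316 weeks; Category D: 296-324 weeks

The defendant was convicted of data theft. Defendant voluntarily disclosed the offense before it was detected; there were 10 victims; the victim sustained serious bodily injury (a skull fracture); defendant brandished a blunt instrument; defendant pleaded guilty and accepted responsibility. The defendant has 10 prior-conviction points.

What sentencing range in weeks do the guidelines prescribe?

220-252 weeks

Base offense level for data theft: 6.
A1 applies: 6 + 4 = 10.
A2 applies: 10 − 2 = 8.
A3 does not apply.
A4 applies: 8 + 3 = 11.
A5 applies (level before this adjustment is 11 ≥ 3, so +6): 11 + 6 = 17.
A6 applies: 17 − 1 = 16.
Final offense level: 16.
Criminal history: 10 prior points → Category D (8+).
Level 16 falls in the 12-16 band.
Grid: Level 12-16 × Category D = 220-252 weeks.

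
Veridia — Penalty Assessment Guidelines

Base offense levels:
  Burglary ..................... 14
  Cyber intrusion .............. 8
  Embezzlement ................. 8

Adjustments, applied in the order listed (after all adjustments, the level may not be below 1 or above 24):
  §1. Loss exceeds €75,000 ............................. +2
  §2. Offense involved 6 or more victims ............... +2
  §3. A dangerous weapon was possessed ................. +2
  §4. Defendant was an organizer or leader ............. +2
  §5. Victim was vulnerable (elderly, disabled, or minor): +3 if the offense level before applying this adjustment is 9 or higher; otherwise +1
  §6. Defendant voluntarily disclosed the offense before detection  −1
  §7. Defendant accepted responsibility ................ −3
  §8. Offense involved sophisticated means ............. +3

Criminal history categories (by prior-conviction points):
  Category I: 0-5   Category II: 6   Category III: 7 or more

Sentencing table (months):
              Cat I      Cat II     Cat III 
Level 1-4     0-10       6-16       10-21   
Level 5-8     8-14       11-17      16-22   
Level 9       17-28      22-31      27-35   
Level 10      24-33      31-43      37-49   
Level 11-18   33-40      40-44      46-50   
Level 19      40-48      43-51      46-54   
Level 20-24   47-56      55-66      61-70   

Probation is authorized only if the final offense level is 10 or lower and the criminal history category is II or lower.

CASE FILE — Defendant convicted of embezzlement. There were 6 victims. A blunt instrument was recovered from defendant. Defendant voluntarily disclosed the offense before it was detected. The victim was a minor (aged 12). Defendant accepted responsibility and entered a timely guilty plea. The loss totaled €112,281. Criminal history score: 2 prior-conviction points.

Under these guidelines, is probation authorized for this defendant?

No

Base offense level for embezzlement: 8.
§1 applies: 8 + 2 = 10.
§2 applies: 10 + 2 = 12.
§3 applies: 12 + 2 = 14.
§4 does not apply.
§5 applies (level before this adjustment is 14 ≥ 9, so +3): 14 + 3 = 17.
§6 applies: 17 − 1 = 16.
§7 applies: 16 − 3 = 13.
§8 does not apply.
Final offense level: 13.
Criminal history: 2 prior points → Category I (0-5).
Level 13 falls in the 11-18 band.
Grid: Level 11-18 × Category I = 33-40 months.
Probation check: level 13 > 10 and category I ≤ II → not eligible.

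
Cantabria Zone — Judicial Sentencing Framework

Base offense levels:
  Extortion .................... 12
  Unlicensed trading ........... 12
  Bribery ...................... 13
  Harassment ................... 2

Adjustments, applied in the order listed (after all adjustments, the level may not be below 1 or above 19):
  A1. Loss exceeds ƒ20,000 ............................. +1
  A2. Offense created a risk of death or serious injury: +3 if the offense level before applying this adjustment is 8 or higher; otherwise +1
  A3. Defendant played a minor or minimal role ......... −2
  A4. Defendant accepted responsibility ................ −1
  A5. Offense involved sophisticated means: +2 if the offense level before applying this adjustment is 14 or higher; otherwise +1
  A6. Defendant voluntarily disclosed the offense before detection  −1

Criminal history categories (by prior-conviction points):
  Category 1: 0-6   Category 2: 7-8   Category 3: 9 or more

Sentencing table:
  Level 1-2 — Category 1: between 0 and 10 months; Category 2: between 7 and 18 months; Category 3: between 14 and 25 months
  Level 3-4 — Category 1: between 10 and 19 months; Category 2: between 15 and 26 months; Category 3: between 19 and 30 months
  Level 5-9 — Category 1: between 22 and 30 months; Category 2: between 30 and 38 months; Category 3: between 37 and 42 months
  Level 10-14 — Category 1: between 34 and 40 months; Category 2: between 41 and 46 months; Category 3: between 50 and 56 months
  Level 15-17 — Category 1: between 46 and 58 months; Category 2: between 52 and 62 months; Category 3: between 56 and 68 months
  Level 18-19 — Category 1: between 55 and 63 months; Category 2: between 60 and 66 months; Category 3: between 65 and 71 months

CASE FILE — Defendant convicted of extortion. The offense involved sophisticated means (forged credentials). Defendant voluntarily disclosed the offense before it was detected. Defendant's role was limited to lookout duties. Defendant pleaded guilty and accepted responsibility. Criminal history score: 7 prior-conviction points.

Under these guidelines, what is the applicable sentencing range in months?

30-38 months

Base offense level for extortion: 12.
A3 applies: 12 − 2 = 10.
A4 applies: 10 − 1 = 9.
A5 applies (level before this adjustment is 9 < 14, so +1): 9 + 1 = 10.
A6 applies: 10 − 1 = 9.
Final offense level: 9.
Criminal history: 7 prior points → Category 2 (7-8).
Level 9 falls in the 5-9 band.
Grid: Level 5-9 × Category 2 = 30-38 months.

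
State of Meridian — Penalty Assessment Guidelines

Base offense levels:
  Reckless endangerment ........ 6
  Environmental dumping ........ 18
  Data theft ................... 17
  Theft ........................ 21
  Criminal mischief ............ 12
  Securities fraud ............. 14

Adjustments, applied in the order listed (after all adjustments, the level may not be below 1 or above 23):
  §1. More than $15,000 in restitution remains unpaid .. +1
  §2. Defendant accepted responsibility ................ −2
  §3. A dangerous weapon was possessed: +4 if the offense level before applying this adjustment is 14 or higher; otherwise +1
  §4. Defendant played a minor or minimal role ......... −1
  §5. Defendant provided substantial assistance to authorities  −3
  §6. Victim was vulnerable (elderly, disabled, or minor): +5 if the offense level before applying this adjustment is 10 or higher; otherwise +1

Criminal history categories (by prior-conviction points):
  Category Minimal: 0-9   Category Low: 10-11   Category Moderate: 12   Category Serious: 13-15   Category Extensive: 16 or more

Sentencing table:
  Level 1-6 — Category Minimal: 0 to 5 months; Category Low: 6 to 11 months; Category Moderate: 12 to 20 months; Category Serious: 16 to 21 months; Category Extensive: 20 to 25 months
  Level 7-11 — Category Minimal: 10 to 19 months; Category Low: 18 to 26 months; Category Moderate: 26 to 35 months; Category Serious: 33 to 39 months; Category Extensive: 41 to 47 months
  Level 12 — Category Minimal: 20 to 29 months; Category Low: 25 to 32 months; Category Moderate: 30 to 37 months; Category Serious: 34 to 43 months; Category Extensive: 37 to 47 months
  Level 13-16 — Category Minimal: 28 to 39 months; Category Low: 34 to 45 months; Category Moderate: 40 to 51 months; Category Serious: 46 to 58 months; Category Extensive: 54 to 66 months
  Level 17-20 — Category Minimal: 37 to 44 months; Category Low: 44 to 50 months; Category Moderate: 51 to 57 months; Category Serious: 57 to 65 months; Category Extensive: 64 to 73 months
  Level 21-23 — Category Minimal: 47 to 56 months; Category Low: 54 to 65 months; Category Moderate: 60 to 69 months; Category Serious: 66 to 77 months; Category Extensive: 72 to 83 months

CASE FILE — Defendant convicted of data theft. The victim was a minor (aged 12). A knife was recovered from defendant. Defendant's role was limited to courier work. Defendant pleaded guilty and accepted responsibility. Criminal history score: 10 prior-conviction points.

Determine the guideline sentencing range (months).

Base offense level for data theft: 17.
§2 applies: 17 − 2 = 15.
§3 applies (level before this adjustment is 15 ≥ 14, so +4): 15 + 4 = 19.
§4 applies: 19 − 1 = 18.
§6 applies (level before this adjustment is 18 ≥ 10, so +5): 18 + 5 = 23.
Final offense level: 23.
Criminal history: 10 prior points → Category Low (10-11).
Level 23 falls in the 21-23 band.
Grid: Level 21-23 × Category Low = 54-65 months.

54-65 months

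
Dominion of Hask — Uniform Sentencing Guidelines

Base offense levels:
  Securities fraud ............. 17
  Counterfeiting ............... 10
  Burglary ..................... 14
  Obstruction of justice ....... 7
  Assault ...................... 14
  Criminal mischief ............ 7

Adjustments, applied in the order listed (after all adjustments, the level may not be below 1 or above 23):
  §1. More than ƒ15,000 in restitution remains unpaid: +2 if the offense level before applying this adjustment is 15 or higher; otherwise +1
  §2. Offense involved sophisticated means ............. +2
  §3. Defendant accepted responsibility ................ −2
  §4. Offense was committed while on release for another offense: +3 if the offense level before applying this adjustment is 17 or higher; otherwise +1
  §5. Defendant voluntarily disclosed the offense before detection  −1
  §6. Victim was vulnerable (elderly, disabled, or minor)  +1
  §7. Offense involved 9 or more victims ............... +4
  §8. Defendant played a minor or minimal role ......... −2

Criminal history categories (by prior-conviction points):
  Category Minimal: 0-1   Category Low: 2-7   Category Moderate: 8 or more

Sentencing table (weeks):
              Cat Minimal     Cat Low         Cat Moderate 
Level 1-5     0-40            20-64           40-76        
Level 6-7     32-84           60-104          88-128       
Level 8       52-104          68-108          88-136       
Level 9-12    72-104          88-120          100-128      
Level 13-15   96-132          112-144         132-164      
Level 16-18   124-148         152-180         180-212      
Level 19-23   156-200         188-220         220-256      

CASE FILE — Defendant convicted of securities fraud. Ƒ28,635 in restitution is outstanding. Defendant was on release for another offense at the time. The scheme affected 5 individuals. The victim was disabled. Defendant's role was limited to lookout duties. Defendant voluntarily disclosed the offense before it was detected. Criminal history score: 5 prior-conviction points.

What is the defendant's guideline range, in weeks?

188-220 weeks

Base offense level for securities fraud: 17.
§1 applies (level before this adjustment is 17 ≥ 15, so +2): 17 + 2 = 19.
§2 does not apply.
§4 applies (level before this adjustment is 19 ≥ 17, so +3): 19 + 3 = 22.
§5 applies: 22 − 1 = 21.
§6 applies: 21 + 1 = 22.
§7 does not apply.
§8 applies: 22 − 2 = 20.
Final offense level: 20.
Criminal history: 5 prior points → Category Low (2-7).
Level 20 falls in the 19-23 band.
Grid: Level 19-23 × Category Low = 188-220 weeks.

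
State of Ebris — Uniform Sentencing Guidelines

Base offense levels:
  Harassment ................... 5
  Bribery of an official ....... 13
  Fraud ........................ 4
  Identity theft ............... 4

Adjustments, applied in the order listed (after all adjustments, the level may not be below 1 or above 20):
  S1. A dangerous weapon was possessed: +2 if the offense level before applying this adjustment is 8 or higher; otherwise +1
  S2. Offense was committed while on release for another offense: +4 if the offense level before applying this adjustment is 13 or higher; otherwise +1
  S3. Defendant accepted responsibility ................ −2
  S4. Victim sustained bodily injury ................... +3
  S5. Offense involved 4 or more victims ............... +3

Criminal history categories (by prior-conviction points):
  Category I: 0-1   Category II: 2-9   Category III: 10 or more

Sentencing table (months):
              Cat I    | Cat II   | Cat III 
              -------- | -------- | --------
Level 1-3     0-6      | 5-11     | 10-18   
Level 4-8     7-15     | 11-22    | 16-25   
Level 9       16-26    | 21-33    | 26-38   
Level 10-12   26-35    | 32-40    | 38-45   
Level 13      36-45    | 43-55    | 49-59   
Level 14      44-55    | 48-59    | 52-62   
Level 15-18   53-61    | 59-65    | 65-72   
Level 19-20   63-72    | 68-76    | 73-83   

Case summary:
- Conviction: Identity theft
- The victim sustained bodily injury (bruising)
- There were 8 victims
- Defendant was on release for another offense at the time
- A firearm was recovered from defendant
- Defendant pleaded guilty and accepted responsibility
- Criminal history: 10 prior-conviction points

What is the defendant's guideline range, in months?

Base offense level for identity theft: 4.
S1 applies (level before this adjustment is 4 < 8, so +1): 4 + 1 = 5.
S2 applies (level before this adjustment is 5 < 13, so +1): 5 + 1 = 6.
S3 applies: 6 − 2 = 4.
S4 applies: 4 + 3 = 7.
S5 applies: 7 + 3 = 10.
Final offense level: 10.
Criminal history: 10 prior points → Category III (10+).
Level 10 falls in the 10-12 band.
Grid: Level 10-12 × Category III = 38-45 months.

38-45 months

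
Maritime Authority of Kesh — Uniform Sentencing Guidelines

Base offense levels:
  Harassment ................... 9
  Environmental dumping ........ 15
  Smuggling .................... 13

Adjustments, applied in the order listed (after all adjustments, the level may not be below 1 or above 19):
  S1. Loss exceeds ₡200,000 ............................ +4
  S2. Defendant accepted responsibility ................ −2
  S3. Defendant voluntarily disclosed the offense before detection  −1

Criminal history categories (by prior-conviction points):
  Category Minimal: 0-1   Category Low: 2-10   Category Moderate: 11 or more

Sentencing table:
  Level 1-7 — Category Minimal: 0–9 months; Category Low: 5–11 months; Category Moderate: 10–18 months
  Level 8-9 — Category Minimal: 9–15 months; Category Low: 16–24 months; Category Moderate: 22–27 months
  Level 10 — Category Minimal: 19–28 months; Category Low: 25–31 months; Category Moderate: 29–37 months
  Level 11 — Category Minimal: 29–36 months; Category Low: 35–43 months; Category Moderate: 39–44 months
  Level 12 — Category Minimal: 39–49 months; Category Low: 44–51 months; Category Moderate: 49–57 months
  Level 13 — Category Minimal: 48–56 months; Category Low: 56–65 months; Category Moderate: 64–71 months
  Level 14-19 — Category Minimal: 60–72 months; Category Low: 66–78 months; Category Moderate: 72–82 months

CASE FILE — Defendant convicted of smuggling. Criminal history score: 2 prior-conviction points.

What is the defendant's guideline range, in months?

56-65 months

Base offense level for smuggling: 13.
Final offense level: 13.
Criminal history: 2 prior points → Category Low (2-10).
Level 13 falls in the 13 band.
Grid: Level 13 × Category Low = 56-65 months.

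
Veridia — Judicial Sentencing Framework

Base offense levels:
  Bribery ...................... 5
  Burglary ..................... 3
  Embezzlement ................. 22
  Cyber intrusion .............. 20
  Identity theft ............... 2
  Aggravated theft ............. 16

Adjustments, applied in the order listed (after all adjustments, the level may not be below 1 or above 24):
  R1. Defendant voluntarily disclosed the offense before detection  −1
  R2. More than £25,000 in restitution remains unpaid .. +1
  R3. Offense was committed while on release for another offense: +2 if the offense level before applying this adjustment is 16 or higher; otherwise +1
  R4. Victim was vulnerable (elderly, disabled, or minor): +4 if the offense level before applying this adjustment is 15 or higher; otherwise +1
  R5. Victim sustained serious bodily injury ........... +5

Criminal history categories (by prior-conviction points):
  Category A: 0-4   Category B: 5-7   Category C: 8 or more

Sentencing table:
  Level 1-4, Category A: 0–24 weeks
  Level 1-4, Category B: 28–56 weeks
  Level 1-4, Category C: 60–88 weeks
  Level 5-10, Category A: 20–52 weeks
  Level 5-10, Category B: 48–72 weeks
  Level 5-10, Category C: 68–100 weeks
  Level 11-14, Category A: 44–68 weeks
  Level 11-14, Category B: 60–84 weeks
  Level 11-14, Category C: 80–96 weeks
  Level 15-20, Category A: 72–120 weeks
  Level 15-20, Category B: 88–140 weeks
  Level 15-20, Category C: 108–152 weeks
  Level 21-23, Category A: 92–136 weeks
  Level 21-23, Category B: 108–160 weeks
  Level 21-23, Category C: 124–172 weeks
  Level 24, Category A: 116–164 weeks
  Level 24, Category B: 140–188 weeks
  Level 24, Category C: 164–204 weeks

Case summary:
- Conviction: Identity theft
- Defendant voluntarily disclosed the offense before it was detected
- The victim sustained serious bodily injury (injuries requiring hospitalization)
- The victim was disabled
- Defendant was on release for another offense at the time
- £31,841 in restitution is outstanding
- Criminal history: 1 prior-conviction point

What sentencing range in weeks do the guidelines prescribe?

20-52 weeks

Base offense level for identity theft: 2.
R1 applies: 2 − 1 = 1.
R2 applies: 1 + 1 = 2.
R3 applies (level before this adjustment is 2 < 16, so +1): 2 + 1 = 3.
R4 applies (level before this adjustment is 3 < 15, so +1): 3 + 1 = 4.
R5 applies: 4 + 5 = 9.
Final offense level: 9.
Criminal history: 1 prior point → Category A (0-4).
Level 9 falls in the 5-10 band.
Grid: Level 5-10 × Category A = 20-52 weeks.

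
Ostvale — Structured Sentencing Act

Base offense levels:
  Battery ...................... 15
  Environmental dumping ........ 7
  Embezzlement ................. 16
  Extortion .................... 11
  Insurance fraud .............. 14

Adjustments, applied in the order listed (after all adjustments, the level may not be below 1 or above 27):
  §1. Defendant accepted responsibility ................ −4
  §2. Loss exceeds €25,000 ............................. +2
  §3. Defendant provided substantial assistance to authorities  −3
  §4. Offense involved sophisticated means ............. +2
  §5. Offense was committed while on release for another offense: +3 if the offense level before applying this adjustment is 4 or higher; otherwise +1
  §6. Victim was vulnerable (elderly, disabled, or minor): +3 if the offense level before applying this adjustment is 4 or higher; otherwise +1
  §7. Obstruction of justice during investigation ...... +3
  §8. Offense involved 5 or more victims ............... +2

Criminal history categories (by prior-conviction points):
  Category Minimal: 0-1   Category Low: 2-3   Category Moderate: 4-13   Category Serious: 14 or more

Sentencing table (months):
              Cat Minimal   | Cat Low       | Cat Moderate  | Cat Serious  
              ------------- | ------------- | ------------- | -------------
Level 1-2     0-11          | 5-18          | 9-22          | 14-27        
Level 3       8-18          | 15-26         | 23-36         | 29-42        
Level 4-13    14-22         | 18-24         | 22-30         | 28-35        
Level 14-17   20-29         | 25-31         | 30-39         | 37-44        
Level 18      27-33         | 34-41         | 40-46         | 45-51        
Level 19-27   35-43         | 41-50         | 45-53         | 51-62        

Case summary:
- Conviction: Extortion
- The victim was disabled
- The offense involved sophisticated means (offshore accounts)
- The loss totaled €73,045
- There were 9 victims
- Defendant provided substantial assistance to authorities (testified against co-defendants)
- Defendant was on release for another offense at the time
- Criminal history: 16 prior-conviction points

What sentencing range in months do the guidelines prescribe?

Base offense level for extortion: 11.
§2 applies: 11 + 2 = 13.
§3 applies: 13 − 3 = 10.
§4 applies: 10 + 2 = 12.
§5 applies (level before this adjustment is 12 ≥ 4, so +3): 12 + 3 = 15.
§6 applies (level before this adjustment is 15 ≥ 4, so +3): 15 + 3 = 18.
§8 applies: 18 + 2 = 20.
Final offense level: 20.
Criminal history: 16 prior points → Category Serious (14+).
Level 20 falls in the 19-27 band.
Grid: Level 19-27 × Category Serious = 51-62 months.

51-62 months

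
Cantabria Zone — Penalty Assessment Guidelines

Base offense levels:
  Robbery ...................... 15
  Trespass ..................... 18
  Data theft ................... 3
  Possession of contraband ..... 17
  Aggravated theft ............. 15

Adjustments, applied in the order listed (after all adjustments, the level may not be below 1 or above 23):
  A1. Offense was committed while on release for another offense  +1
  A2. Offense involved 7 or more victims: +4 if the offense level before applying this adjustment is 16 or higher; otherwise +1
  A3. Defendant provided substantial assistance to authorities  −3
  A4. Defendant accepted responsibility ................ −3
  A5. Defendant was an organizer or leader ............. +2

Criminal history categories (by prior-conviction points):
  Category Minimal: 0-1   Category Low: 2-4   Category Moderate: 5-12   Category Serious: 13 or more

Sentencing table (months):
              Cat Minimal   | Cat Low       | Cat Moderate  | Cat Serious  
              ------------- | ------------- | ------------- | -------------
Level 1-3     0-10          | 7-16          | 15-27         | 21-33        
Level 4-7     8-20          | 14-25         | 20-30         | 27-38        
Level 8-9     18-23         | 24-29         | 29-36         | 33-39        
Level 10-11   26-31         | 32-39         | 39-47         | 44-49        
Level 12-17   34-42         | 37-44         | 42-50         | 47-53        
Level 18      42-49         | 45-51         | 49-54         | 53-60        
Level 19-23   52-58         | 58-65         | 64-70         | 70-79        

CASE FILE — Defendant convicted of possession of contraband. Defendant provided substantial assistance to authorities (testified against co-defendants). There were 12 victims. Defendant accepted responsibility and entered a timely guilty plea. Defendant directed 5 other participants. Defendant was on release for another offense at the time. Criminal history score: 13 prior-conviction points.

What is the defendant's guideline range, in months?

53-60 months

Base offense level for possession of contraband: 17.
A1 applies: 17 + 1 = 18.
A2 applies (level before this adjustment is 18 ≥ 16, so +4): 18 + 4 = 22.
A3 applies: 22 − 3 = 19.
A4 applies: 19 − 3 = 16.
A5 applies: 16 + 2 = 18.
Final offense level: 18.
Criminal history: 13 prior points → Category Serious (13+).
Level 18 falls in the 18 band.
Grid: Level 18 × Category Serious = 53-60 months.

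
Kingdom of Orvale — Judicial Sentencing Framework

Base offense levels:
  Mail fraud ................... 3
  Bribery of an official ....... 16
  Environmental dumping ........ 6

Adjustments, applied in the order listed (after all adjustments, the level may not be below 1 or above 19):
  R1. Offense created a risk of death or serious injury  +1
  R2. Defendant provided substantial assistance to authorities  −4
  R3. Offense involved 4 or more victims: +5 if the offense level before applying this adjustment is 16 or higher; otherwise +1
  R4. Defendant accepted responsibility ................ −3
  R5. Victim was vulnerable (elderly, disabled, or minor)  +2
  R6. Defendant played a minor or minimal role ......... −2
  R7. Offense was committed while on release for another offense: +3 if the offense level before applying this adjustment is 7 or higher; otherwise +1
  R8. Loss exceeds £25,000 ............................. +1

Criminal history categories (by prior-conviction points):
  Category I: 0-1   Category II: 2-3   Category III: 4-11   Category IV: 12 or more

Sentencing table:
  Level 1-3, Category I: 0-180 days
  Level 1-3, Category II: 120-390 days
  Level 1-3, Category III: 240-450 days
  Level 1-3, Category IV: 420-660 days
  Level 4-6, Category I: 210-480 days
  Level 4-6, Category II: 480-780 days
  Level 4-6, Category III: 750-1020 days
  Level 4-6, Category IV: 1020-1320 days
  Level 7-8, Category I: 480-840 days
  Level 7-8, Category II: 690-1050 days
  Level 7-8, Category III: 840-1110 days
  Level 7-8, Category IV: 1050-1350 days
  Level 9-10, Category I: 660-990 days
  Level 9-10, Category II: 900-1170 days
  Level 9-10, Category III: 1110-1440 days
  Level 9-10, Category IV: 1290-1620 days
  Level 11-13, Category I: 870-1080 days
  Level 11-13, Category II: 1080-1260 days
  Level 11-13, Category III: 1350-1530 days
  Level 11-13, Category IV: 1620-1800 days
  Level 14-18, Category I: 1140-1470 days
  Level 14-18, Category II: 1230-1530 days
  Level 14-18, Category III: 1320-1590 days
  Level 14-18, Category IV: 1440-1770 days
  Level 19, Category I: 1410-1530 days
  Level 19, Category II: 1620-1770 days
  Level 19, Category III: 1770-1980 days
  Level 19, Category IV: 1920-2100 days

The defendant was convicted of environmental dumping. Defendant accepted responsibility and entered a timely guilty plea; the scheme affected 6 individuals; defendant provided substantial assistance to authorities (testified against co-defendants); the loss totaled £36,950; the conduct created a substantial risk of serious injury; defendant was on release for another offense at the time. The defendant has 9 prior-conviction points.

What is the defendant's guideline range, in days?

240-450 days

Base offense level for environmental dumping: 6.
R1 applies: 6 + 1 = 7.
R2 applies: 7 − 4 = 3.
R3 applies (level before this adjustment is 3 < 16, so +1): 3 + 1 = 4.
R4 applies: 4 − 3 = 1.
R7 applies (level before this adjustment is 1 < 7, so +1): 1 + 1 = 2.
R8 applies: 2 + 1 = 3.
Final offense level: 3.
Criminal history: 9 prior points → Category III (4-11).
Level 3 falls in the 1-3 band.
Grid: Level 1-3 × Category III = 240-450 days.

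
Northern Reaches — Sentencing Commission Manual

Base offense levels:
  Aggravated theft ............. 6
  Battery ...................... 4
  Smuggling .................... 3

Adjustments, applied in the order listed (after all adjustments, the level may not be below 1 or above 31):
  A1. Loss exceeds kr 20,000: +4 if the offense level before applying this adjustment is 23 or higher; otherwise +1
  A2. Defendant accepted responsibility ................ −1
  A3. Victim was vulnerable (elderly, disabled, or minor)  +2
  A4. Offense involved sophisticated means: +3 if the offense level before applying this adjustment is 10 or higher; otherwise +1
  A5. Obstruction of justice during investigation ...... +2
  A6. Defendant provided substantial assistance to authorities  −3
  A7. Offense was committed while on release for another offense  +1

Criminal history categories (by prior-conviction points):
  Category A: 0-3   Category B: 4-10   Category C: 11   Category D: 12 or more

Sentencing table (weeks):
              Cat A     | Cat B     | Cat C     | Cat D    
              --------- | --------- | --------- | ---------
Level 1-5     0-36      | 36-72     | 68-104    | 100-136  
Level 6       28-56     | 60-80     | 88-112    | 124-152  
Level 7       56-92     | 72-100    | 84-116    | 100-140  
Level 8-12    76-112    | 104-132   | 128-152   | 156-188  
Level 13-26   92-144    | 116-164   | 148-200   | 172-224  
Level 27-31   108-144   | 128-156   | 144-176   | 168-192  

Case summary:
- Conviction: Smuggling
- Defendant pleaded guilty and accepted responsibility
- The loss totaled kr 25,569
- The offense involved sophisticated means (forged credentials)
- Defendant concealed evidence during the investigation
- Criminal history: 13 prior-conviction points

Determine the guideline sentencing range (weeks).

Base offense level for smuggling: 3.
A1 applies (level before this adjustment is 3 < 23, so +1): 3 + 1 = 4.
A2 applies: 4 − 1 = 3.
A3 does not apply.
A4 applies (level before this adjustment is 3 < 10, so +1): 3 + 1 = 4.
A5 applies: 4 + 2 = 6.
Final offense level: 6.
Criminal history: 13 prior points → Category D (12+).
Level 6 falls in the 6 band.
Grid: Level 6 × Category D = 124-152 weeks.

124-152 weeks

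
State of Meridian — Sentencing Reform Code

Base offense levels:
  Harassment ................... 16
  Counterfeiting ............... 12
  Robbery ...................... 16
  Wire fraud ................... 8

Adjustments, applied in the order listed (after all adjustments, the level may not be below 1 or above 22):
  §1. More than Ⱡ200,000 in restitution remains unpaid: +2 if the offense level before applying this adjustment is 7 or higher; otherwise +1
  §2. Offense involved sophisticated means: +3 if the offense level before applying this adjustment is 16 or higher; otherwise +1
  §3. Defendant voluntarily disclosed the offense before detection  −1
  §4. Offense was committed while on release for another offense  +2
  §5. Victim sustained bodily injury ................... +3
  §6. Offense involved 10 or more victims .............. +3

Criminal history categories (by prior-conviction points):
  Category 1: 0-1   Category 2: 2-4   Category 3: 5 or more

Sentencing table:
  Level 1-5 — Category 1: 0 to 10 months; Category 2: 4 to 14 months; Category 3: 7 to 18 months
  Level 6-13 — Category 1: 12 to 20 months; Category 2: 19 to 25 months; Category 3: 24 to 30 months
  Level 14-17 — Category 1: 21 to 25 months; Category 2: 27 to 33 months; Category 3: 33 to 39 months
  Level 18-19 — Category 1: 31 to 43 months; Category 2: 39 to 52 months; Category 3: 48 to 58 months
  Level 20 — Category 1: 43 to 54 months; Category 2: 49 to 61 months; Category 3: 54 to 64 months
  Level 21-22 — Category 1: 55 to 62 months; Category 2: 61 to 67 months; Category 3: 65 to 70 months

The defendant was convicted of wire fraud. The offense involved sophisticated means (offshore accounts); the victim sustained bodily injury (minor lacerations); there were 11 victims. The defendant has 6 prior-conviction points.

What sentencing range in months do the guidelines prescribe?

Base offense level for wire fraud: 8.
§2 applies (level before this adjustment is 8 < 16, so +1): 8 + 1 = 9.
§3 does not apply.
§5 applies: 9 + 3 = 12.
§6 applies: 12 + 3 = 15.
Final offense level: 15.
Criminal history: 6 prior points → Category 3 (5+).
Level 15 falls in the 14-17 band.
Grid: Level 14-17 × Category 3 = 33-39 months.

33-39 months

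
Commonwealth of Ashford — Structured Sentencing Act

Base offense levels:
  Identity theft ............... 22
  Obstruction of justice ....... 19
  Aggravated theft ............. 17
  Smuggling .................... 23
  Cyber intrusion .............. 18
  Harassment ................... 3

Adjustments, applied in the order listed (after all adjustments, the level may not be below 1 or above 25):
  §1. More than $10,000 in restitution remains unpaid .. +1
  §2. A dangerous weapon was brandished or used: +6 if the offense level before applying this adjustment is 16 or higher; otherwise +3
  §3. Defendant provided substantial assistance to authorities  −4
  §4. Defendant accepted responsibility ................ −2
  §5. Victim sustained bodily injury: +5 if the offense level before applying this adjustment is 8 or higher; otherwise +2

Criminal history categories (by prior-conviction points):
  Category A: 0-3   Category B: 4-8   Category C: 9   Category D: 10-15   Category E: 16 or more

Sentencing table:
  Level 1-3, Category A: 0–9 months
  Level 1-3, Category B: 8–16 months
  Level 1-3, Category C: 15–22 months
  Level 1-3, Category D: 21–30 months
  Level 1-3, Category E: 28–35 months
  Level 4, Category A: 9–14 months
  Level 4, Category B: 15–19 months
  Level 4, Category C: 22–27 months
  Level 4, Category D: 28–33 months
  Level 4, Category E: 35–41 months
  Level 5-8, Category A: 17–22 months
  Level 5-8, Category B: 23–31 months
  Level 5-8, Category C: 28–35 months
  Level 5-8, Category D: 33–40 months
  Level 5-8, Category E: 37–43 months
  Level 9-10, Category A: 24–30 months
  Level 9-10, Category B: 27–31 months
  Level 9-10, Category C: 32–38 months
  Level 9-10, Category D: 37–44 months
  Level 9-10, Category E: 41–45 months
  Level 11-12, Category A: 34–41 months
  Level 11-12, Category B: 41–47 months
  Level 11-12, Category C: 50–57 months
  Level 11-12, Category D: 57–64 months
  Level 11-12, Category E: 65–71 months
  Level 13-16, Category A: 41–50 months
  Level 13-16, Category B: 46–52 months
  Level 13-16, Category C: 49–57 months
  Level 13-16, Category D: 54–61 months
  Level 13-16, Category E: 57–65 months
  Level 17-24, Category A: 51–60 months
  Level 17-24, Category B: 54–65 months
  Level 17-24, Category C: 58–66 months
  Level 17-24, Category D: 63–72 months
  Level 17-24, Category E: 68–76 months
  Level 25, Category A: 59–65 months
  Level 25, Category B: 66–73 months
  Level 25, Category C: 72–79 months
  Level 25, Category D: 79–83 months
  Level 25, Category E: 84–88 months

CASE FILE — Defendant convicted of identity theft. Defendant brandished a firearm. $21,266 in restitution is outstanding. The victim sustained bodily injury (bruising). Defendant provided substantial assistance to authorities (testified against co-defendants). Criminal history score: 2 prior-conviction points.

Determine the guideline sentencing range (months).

Base offense level for identity theft: 22.
§1 applies: 22 + 1 = 23.
§2 applies (level before this adjustment is 23 ≥ 16, so +6): 23 + 6 = 29.
§3 applies: 29 − 4 = 25.
§5 applies (level before this adjustment is 25 ≥ 8, so +5): 25 + 5 = 30.
Level 30 exceeds the maximum of 25; capped at 25.
Final offense level: 25.
Criminal history: 2 prior points → Category A (0-3).
Level 25 falls in the 25 band.
Grid: Level 25 × Category A = 59-65 months.

59-65 months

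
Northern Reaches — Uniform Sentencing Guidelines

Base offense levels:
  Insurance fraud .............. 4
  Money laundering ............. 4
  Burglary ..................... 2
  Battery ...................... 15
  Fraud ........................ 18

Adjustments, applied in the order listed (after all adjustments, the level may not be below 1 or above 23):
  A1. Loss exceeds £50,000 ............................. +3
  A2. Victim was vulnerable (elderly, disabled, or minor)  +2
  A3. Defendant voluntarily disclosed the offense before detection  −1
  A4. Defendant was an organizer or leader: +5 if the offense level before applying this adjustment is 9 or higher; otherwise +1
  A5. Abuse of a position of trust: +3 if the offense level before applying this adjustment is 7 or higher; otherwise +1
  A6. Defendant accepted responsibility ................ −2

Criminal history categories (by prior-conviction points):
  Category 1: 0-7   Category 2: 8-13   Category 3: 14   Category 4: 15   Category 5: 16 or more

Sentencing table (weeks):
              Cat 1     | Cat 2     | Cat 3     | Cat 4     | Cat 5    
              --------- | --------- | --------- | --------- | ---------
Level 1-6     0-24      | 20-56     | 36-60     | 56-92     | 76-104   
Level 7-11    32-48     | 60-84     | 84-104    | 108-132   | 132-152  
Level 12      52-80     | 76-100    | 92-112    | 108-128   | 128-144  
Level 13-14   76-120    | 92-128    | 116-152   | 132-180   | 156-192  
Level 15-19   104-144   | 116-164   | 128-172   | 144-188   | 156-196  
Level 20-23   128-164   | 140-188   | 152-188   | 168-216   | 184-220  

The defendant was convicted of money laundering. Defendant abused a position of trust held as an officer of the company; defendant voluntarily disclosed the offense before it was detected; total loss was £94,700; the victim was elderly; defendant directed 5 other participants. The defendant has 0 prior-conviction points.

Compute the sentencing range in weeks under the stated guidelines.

Base offense level for money laundering: 4.
A1 applies: 4 + 3 = 7.
A2 applies: 7 + 2 = 9.
A3 applies: 9 − 1 = 8.
A4 applies (level before this adjustment is 8 < 9, so +1): 8 + 1 = 9.
A5 applies (level before this adjustment is 9 ≥ 7, so +3): 9 + 3 = 12.
A6 does not apply.
Final offense level: 12.
Criminal history: 0 prior points → Category 1 (0-7).
Level 12 falls in the 12 band.
Grid: Level 12 × Category 1 = 52-80 weeks.

52-80 weeks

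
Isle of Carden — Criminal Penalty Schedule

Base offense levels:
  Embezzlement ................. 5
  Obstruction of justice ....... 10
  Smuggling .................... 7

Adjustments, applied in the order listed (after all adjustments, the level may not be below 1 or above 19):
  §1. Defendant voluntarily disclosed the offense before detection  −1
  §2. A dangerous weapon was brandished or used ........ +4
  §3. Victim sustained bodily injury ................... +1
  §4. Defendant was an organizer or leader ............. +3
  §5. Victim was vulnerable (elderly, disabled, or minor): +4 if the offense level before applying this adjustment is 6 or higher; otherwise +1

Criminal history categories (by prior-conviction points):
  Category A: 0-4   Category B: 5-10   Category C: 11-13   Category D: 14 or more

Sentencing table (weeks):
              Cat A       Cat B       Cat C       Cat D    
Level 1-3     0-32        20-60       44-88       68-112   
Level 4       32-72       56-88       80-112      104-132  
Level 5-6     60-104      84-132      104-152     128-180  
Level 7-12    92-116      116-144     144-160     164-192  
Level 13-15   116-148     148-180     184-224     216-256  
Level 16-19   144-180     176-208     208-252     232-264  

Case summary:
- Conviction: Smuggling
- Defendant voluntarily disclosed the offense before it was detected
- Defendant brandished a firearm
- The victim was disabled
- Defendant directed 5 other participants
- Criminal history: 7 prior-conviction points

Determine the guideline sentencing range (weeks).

176-208 weeks

Base offense level for smuggling: 7.
§1 applies: 7 − 1 = 6.
§2 applies: 6 + 4 = 10.
§4 applies: 10 + 3 = 13.
§5 applies (level before this adjustment is 13 ≥ 6, so +4): 13 + 4 = 17.
Final offense level: 17.
Criminal history: 7 prior points → Category B (5-10).
Level 17 falls in the 16-19 band.
Grid: Level 16-19 × Category B = 176-208 weeks.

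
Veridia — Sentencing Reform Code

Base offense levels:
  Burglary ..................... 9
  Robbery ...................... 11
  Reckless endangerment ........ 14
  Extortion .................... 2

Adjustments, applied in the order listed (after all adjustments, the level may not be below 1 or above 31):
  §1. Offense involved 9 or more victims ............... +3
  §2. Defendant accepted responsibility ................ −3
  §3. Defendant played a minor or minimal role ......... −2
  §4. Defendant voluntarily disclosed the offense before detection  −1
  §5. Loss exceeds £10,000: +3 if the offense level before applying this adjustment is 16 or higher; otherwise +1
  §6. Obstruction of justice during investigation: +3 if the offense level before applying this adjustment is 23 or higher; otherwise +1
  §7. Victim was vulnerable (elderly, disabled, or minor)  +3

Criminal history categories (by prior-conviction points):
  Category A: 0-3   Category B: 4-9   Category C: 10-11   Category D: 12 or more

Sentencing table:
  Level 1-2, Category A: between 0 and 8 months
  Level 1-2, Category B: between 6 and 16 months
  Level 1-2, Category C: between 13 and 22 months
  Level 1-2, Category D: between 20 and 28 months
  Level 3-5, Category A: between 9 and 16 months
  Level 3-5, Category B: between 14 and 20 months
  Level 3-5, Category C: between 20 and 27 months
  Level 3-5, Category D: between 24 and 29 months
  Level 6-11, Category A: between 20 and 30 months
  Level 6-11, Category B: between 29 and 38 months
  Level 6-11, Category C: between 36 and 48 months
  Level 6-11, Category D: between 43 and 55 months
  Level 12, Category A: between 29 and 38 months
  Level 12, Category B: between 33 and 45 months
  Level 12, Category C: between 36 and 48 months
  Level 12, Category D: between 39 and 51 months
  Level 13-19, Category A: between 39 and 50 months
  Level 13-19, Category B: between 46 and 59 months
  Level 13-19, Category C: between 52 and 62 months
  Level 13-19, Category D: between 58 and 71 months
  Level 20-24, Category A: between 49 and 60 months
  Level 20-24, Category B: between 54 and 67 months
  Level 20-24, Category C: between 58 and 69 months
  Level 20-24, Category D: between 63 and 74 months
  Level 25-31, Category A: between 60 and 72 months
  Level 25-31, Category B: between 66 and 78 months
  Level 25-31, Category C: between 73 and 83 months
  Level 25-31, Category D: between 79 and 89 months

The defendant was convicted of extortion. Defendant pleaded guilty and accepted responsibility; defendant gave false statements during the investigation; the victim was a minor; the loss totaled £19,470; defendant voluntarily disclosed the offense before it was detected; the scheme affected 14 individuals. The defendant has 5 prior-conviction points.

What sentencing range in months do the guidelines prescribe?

Base offense level for extortion: 2.
§1 applies: 2 + 3 = 5.
§2 applies: 5 − 3 = 2.
§3 does not apply.
§4 applies: 2 − 1 = 1.
§5 applies (level before this adjustment is 1 < 16, so +1): 1 + 1 = 2.
§6 applies (level before this adjustment is 2 < 23, so +1): 2 + 1 = 3.
§7 applies: 3 + 3 = 6.
Final offense level: 6.
Criminal history: 5 prior points → Category B (4-9).
Level 6 falls in the 6-11 band.
Grid: Level 6-11 × Category B = 29-38 months.

29-38 months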